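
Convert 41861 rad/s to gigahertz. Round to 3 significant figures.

6.66e-6 gigahertz

1 rad/s = 1.59155e-10 GHz.
So 41861 × 1.59155e-10 ≈ 6.66e-6 GHz.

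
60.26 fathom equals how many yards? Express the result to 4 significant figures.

1 fathom = 2.00000 yd.
So 60.26 × 2.00000 ≈ 120.5 yd.

120.5 yd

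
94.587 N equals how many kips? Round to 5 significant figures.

1 newton = 0.000224809 kips.
94.587 × 0.000224809 ≈ 0.021264 kip.

0.021264 kip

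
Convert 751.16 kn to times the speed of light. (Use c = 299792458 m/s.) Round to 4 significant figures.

1 knot = 1.71600e-9 times the speed of light.
So 751.16 × 1.71600e-9 ≈ 1.289e-6 c.

1.289e-6 c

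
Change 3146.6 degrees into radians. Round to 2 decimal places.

54.92 rad

1 degree = 0.0174533 rad.
3146.6 × 0.0174533 ≈ 54.92 rad.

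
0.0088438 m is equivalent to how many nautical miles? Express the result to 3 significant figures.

4.78 × 10^-6 nmi

1 meter = 0.000539957 nautical miles.
Thus 0.0088438 × 0.000539957 ≈ 4.78 × 10^-6 nmi.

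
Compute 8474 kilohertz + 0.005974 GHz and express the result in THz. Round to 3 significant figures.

1.44e-5 THz

8474 kHz = 8.47400e-6 THz and 0.005974 GHz = 5.97400e-6 THz.
8.47400e-6 + 5.97400e-6 ≈ 1.44e-5 THz.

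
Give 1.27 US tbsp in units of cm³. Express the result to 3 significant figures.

1 US tablespoon = 14.7868 cubic centimeters.
1.27 × 14.7868 ≈ 18.8 cm³.

18.8 cm³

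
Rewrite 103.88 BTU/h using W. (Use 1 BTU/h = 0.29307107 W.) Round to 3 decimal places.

30.444 W

1 BTU/h = 0.293071 W.
103.88 × 0.293071 ≈ 30.444 W.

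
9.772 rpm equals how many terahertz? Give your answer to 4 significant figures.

1 rpm = 1.66667e-14 THz.
Thus 9.772 × 1.66667e-14 ≈ 1.629e-13 THz.

1.629e-13 THz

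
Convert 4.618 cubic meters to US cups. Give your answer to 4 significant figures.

1 cubic meter = 4226.75 US cup.
So 4.618 × 4226.75 ≈ 19520 US cup.

19520 US cup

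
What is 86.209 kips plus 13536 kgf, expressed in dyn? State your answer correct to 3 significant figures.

86.209 kip = 3.83477e+10 dyn and 13536 kgf = 1.32743e+10 dyn.
3.83477e+10 + 1.32743e+10 ≈ 5.16e+10 dyn.

5.16e+10 dynes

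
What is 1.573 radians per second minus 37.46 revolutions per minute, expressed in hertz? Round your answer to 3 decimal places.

-0.374 Hz

1.573 rad/s = 0.250351 Hz and 37.46 rpm = 0.624333 Hz.
0.250351 − 0.624333 ≈ -0.374 Hz.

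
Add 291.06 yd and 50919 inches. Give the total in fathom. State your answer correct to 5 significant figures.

852.74 fathoms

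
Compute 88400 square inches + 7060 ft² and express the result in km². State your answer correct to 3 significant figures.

0.000713 square kilometers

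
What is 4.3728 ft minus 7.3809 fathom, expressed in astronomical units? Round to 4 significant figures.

4.3728 ft = 8.90941e-12 au and 7.3809 fathom = 9.02298e-11 au.
8.90941e-12 − 9.02298e-11 ≈ -8.132e-11 au.

-8.132e-11 au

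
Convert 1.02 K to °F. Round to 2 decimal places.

-457.83 °F

K = (°F + 459.67) × 5/9.
Applying the formula gives -457.83 °F.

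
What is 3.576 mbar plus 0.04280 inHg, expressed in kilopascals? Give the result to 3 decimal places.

3.576 mbar = 0.357600 kPa and 0.04280 inHg = 0.144937 kPa.
0.357600 + 0.144937 ≈ 0.503 kPa.

0.503 kPa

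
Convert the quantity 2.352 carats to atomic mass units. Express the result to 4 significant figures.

2.833 × 10^23 u

1 ct = 1.20443 × 10^23 atomic mass units.
Thus 2.352 × 1.20443 × 10^23 ≈ 2.833 × 10^23 u.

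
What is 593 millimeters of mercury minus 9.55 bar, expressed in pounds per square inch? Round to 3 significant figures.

593 mmHg = 11.4667 psi and 9.55 bar = 138.511 psi.
11.4667 − 138.511 ≈ -127 psi.

-127 psi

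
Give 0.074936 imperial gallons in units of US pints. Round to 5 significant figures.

0.71996 US pints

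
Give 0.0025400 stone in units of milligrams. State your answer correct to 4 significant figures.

16130 mg

1 stone = 6.35029 × 10^6 mg.
So 0.0025400 × 6.35029 × 10^6 ≈ 16130 mg.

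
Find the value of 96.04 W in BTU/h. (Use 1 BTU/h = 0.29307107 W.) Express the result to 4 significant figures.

327.7 BTU/h

1 watt = 3.41214 BTU per hour.
Then 96.04 × 3.41214 ≈ 327.7 BTU/h.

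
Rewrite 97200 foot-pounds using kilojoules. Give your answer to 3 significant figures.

132 kJ

1 ft·lbf = 0.00135582 kJ.
Thus 97200 × 0.00135582 ≈ 132 kJ.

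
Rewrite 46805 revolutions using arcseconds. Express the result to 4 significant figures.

6.066 × 10^10 arcseconds

1 revolution = 1.29600 × 10^6 arcsec.
Thus 46805 × 1.29600 × 10^6 ≈ 6.066 × 10^10 arcsec.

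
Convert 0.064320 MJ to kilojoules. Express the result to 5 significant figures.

64.320 kJ

1 MJ = 1000.00 kilojoules.
Then 0.064320 × 1000.00 ≈ 64.320 kJ.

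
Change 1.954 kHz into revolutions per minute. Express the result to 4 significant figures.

117200 rpm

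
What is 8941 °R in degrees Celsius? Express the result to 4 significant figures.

4694 °C

°R = (°C + 273.15) × 9/5.
Applying the formula gives 4694 °C.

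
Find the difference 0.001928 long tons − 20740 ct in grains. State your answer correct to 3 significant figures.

-33800 gr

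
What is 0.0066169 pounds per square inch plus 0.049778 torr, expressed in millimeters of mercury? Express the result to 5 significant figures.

0.0066169 psi = 0.342192 mmHg and 0.049778 torr = 0.0497780 mmHg.
0.342192 + 0.0497780 ≈ 0.39197 mmHg.

0.39197 mmHg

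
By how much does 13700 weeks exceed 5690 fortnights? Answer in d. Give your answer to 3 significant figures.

16200 days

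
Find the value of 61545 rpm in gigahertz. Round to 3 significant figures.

1 revolution per minute = 1.66667e-11 GHz.
61545 × 1.66667e-11 ≈ 1.03e-6 GHz.

1.03e-6 GHz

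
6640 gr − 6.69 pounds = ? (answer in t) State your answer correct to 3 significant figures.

6640 gr = 0.000430265 t and 6.69 lb = 0.00303453 t.
0.000430265 − 0.00303453 ≈ -0.00260 t.

-0.00260 t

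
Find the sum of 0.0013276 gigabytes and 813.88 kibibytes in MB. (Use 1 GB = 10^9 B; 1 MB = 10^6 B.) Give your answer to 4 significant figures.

0.0013276 GB = 1.32760 MB and 813.88 KiB = 0.833413 MB.
1.32760 + 0.833413 ≈ 2.161 MB.

2.161 megabytes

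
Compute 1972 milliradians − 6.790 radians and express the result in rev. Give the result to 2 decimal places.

1972 mrad = 0.313854 rev and 6.790 rad = 1.08066 rev.
0.313854 − 1.08066 ≈ -0.77 rev.

-0.77 rev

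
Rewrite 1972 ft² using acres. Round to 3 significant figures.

0.0453 acre

1 square foot = 2.29568 × 10^-5 acres.
So 1972 × 2.29568 × 10^-5 ≈ 0.0453 acre.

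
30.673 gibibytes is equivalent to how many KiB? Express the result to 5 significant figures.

3.2163 × 10^7 KiB

1 gibibyte = 1.04858 × 10^6 KiB.
So 30.673 × 1.04858 × 10^6 ≈ 3.2163 × 10^7 KiB.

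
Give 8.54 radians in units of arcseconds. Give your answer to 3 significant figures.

1 rad = 206265 arcsec.
Then 8.54 × 206265 ≈ 1.76 × 10^6 arcsec.

1.76 × 10^6 arcseconds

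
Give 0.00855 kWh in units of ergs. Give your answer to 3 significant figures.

3.08e+11 erg

1 kilowatt-hour = 3.60000e+13 erg.
0.00855 × 3.60000e+13 ≈ 3.08e+11 erg.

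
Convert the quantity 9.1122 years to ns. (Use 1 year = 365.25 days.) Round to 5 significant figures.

2.8756e+17 nanoseconds

1 yr = 3.15576e+16 ns.
So 9.1122 × 3.15576e+16 ≈ 2.8756e+17 ns.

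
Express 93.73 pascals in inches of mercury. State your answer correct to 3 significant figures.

1 Pa = 0.000295300 inHg.
93.73 × 0.000295300 ≈ 0.0277 inHg.

0.0277 inHg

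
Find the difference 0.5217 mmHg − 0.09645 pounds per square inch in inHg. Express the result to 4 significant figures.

-0.1758 inches of mercury

0.5217 mmHg = 0.0205394 inHg and 0.09645 psi = 0.196374 inHg.
0.0205394 − 0.196374 ≈ -0.1758 inHg.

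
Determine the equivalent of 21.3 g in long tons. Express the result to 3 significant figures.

1 gram = 9.84207 × 10^-7 long tons.
Then 21.3 × 9.84207 × 10^-7 ≈ 2.10 × 10^-5 long ton.

2.10 × 10^-5 long tons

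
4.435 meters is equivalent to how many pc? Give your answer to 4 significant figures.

1 meter = 3.24078 × 10^-17 pc.
4.435 × 3.24078 × 10^-17 ≈ 1.437 × 10^-16 pc.

1.437 × 10^-16 pc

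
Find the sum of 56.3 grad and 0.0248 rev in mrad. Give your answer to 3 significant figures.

1040 mrad

56.3 grad = 884.358 mrad and 0.0248 rev = 155.823 mrad.
884.358 + 155.823 ≈ 1040 mrad.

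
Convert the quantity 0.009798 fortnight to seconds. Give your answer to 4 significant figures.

1 fortnight = 1.20960 × 10^6 seconds.
So 0.009798 × 1.20960 × 10^6 ≈ 11850 s.

11850 s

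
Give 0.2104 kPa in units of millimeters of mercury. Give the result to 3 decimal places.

1 kilopascal = 7.50062 mmHg.
0.2104 × 7.50062 ≈ 1.578 mmHg.

1.578 millimeters of mercury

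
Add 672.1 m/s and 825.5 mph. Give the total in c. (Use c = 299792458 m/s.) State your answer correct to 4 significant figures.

3.473e-6 c

672.1 m/s = 2.24188e-6 c and 825.5 mph = 1.23096e-6 c.
2.24188e-6 + 1.23096e-6 ≈ 3.473e-6 c.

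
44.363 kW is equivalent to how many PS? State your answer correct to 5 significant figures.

1 kW = 1.35962 PS.
Thus 44.363 × 1.35962 ≈ 60.317 PS.

60.317 PS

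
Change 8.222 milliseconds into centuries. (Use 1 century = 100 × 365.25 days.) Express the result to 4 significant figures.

2.605e-12 century

1 ms = 3.16881e-13 century.
Thus 8.222 × 3.16881e-13 ≈ 2.605e-12 century.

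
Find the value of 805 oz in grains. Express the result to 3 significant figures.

352000 grains

1 oz = 437.500 grains.
So 805 × 437.500 ≈ 352000 gr.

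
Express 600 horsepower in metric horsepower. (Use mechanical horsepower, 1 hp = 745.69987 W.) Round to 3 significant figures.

608 metric horsepower

1 horsepower = 1.01387 PS.
So 600 × 1.01387 ≈ 608 PS.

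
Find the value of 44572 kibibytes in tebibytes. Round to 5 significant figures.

4.1511e-5 TiB

1 kibibyte = 9.31323e-10 tebibytes.
44572 × 9.31323e-10 ≈ 4.1511e-5 TiB.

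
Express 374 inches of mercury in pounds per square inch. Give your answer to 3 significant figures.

184 psi

1 inHg = 0.491154 pounds per square inch.
374 × 0.491154 ≈ 184 psi.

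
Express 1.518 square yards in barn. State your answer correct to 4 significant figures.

1.269 × 10^28 barns

1 yd² = 8.36127 × 10^27 barn.
Then 1.518 × 8.36127 × 10^27 ≈ 1.269 × 10^28 barn.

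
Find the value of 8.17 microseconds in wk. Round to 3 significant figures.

1.35 × 10^-11 weeks

1 microsecond = 1.65344 × 10^-12 weeks.
So 8.17 × 1.65344 × 10^-12 ≈ 1.35 × 10^-11 wk.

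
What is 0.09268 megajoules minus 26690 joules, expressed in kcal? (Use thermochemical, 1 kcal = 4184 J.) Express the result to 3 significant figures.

15.8 kilocalories

0.09268 MJ = 22.1511 kcal and 26690 J = 6.37906 kcal.
22.1511 − 6.37906 ≈ 15.8 kcal.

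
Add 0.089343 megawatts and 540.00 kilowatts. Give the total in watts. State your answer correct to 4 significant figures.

629300 W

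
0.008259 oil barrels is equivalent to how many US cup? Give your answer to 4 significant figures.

5.550 US cup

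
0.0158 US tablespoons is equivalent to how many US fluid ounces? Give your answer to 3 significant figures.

0.00790 US fl oz

1 US tbsp = 0.500000 US fl oz.
Then 0.0158 × 0.500000 ≈ 0.00790 US fl oz.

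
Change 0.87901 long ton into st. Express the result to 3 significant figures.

1 long ton = 160.000 st.
So 0.87901 × 160.000 ≈ 141 st.

141 st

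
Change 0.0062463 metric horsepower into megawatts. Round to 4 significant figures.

4.594 × 10^-6 MW

1 metric horsepower = 0.000735499 MW.
Thus 0.0062463 × 0.000735499 ≈ 4.594 × 10^-6 MW.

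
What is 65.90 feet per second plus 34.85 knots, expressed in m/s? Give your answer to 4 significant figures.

38.01 m/s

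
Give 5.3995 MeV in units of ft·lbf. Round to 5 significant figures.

1 MeV = 1.18170e-13 foot-pounds.
Then 5.3995 × 1.18170e-13 ≈ 6.3806e-13 ft·lbf.

6.3806e-13 foot-pounds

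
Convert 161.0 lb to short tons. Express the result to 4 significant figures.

1 pound = 0.000500000 short tons.
161.0 × 0.000500000 ≈ 0.08050 short ton.

0.08050 short ton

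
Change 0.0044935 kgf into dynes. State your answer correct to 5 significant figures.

1 kilogram-force = 980665 dynes.
0.0044935 × 980665 ≈ 4406.6 dyn.

4406.6 dyn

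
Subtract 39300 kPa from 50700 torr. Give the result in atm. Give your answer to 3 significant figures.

-321 atm

50700 torr = 66.7105 atm and 39300 kPa = 387.861 atm.
66.7105 − 387.861 ≈ -321 atm.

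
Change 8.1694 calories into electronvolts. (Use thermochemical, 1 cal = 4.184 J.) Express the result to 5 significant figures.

2.1334e+20 eV

1 cal = 2.61145e+19 electronvolts.
So 8.1694 × 2.61145e+19 ≈ 2.1334e+20 eV.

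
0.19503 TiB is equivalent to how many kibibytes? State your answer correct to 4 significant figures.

2.094e+8 kibibytes

1 TiB = 1.07374e+9 KiB.
Then 0.19503 × 1.07374e+9 ≈ 2.094e+8 KiB.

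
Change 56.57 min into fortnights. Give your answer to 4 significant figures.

1 minute = 4.96032e-5 fortnights.
56.57 × 4.96032e-5 ≈ 0.002806 fortnight.

0.002806 fortnight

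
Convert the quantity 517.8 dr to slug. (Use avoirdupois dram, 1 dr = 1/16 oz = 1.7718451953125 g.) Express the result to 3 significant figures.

0.0629 slugs

1 dram = 0.000121410 slugs.
Thus 517.8 × 0.000121410 ≈ 0.0629 slug.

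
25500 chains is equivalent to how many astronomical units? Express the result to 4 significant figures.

1 chain = 1.34473 × 10^-10 au.
So 25500 × 1.34473 × 10^-10 ≈ 3.429 × 10^-6 au.

3.429 × 10^-6 au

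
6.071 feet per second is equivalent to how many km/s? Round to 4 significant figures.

0.001850 kilometers per second

1 foot per second = 0.000304800 kilometers per second.
So 6.071 × 0.000304800 ≈ 0.001850 km/s.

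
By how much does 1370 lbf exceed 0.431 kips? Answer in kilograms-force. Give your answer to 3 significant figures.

426 kgf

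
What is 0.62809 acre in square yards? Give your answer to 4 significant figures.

3040 yd²

1 acre = 4840.00 square yards.
0.62809 × 4840.00 ≈ 3040 yd².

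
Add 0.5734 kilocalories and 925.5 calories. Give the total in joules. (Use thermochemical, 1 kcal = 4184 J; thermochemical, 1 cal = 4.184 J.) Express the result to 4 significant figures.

6271 J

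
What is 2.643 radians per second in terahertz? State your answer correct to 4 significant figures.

1 radian per second = 1.59155 × 10^-13 terahertz.
So 2.643 × 1.59155 × 10^-13 ≈ 4.206 × 10^-13 THz.

4.206 × 10^-13 THz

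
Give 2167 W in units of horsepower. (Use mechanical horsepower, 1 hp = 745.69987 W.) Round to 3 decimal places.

2.906 hp

1 watt = 0.00134102 horsepower.
Thus 2167 × 0.00134102 ≈ 2.906 hp.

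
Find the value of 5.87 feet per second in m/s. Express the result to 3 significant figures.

1.79 m/s

1 ft/s = 0.304800 m/s.
Thus 5.87 × 0.304800 ≈ 1.79 m/s.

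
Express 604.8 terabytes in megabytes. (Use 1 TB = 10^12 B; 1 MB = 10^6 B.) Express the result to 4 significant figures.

1 TB = 1.00000 × 10^6 MB.
604.8 × 1.00000 × 10^6 ≈ 6.048 × 10^8 MB.

6.048 × 10^8 MB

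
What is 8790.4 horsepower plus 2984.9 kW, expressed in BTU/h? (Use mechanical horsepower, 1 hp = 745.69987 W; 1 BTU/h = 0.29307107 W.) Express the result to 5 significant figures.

3.2551e+7 BTU per hour

8790.4 hp = 2.236659e+7 BTU/h and 2984.9 kW = 1.018490e+7 BTU/h.
2.236659e+7 + 1.018490e+7 ≈ 3.2551e+7 BTU/h.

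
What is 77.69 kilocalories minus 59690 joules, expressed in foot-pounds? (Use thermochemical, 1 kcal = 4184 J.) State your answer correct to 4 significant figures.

77.69 kcal = 239748 ft·lbf and 59690 J = 44025.1 ft·lbf.
239748 − 44025.1 ≈ 195700 ft·lbf.

195700 ft·lbf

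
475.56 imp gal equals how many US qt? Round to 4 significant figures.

1 imperial gallon = 4.80380 US qt.
Then 475.56 × 4.80380 ≈ 2284 US qt.

2284 US qt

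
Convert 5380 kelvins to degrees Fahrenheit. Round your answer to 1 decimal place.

9224.3 °F

K = (°F + 459.67) × 5/9.
Applying the formula gives 9224.3 °F.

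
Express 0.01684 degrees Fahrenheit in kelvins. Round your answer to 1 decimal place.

255.4 K

K = (°F + 459.67) × 5/9.
Applying the formula gives 255.4 K.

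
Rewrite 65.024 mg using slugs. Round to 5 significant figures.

4.4556 × 10^-6 slugs

1 milligram = 6.85218 × 10^-8 slug.
So 65.024 × 6.85218 × 10^-8 ≈ 4.4556 × 10^-6 slug.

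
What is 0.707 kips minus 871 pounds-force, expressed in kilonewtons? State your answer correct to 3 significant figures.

0.707 kip = 3.14489 kN and 871 lbf = 3.87440 kN.
3.14489 − 3.87440 ≈ -0.730 kN.

-0.730 kilonewtons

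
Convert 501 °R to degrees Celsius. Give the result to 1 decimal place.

°R = (°C + 273.15) × 9/5.
Applying the formula gives 5.2 °C.

5.2 °C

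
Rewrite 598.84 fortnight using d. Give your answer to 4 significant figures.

1 fortnight = 14.0000 days.
Thus 598.84 × 14.0000 ≈ 8384 d.

8384 d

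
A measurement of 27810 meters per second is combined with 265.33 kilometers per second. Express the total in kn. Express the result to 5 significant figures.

27810 m/s = 54058.3 kn and 265.33 km/s = 515760 kn.
54058.3 + 515760 ≈ 569820 kn.

569820 knots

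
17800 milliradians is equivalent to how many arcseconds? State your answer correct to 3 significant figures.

3.67e+6 arcsec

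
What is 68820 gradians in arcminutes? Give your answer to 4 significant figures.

1 gradian = 54.0000 arcminutes.
Thus 68820 × 54.0000 ≈ 3.716e+6 arcmin.

3.716e+6 arcminutes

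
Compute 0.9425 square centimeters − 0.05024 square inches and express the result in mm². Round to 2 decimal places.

61.84 mm²

0.9425 cm² = 94.2500 mm² and 0.05024 in² = 32.4128 mm².
94.2500 − 32.4128 ≈ 61.84 mm².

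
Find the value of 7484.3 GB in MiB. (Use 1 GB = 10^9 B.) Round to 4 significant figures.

1 GB = 953.674 MiB.
Thus 7484.3 × 953.674 ≈ 7.138 × 10^6 MiB.

7.138 × 10^6 mebibytes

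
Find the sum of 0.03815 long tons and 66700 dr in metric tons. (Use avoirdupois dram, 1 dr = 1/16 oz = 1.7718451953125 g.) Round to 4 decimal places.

0.1569 metric tons

0.03815 long ton = 0.0387622 t and 66700 dr = 0.118182 t.
0.0387622 + 0.118182 ≈ 0.1569 t.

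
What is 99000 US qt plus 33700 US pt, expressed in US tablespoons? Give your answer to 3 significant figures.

7.41 × 10^6 US tbsp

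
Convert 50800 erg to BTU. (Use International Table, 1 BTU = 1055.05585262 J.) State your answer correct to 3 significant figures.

4.81e-6 BTU

1 erg = 9.47817e-11 British thermal units.
Thus 50800 × 9.47817e-11 ≈ 4.81e-6 BTU.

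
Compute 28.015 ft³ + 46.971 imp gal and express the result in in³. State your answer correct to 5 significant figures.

61441 cubic inches

28.015 ft³ = 48409.9 in³ and 46.971 imp gal = 13030.7 in³.
48409.9 + 13030.7 ≈ 61441 in³.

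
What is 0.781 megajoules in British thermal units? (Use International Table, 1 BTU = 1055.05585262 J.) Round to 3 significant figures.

740 BTU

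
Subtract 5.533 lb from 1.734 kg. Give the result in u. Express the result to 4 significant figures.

-4.672 × 10^26 u

1.734 kg = 1.044239 × 10^27 u and 5.533 lb = 1.511393 × 10^27 u.
1.044239 × 10^27 − 1.511393 × 10^27 ≈ -4.672 × 10^26 u.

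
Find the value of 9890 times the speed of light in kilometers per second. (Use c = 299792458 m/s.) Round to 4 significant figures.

1 speed of light = 299792 km/s.
Thus 9890 × 299792 ≈ 2.965e+9 km/s.

2.965e+9 km/s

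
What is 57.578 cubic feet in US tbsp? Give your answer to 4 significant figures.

110300 US tablespoons

1 cubic foot = 1915.01 US tablespoons.
So 57.578 × 1915.01 ≈ 110300 US tbsp.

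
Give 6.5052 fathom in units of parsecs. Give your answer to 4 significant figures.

3.855 × 10^-16 parsecs

1 fathom = 5.92674 × 10^-17 pc.
6.5052 × 5.92674 × 10^-17 ≈ 3.855 × 10^-16 pc.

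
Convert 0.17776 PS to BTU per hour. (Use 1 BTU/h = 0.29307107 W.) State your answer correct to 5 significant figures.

446.11 BTU/h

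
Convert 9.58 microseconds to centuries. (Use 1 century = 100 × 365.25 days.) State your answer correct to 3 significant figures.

1 μs = 3.16881e-16 centuries.
So 9.58 × 3.16881e-16 ≈ 3.04e-15 century.

3.04e-15 centuries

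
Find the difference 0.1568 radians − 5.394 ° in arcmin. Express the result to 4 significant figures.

215.4 arcminutes

0.1568 rad = 539.039 arcmin and 5.394 ° = 323.640 arcmin.
539.039 − 323.640 ≈ 215.4 arcmin.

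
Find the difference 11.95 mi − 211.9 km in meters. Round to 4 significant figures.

11.95 mi = 19231.7 m and 211.9 km = 211900 m.
19231.7 − 211900 ≈ -192700 m.

-192700 m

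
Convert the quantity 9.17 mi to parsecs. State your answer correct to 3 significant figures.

4.78 × 10^-13 pc

1 mi = 5.21553 × 10^-14 pc.
Then 9.17 × 5.21553 × 10^-14 ≈ 4.78 × 10^-13 pc.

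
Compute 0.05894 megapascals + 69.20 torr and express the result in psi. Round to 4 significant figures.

9.887 psi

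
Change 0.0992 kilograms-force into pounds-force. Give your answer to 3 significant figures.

0.219 pounds-force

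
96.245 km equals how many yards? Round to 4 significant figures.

105300 yd

1 km = 1093.61 yd.
96.245 × 1093.61 ≈ 105300 yd.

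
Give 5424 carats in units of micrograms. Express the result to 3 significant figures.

1.08 × 10^9 micrograms

1 carat = 200000 μg.
Thus 5424 × 200000 ≈ 1.08 × 10^9 μg.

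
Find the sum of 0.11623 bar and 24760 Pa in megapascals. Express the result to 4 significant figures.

0.03638 megapascals

0.11623 bar = 0.0116230 MPa and 24760 Pa = 0.0247600 MPa.
0.0116230 + 0.0247600 ≈ 0.03638 MPa.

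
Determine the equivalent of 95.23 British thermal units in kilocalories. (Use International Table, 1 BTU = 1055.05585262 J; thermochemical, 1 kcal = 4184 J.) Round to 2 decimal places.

1 British thermal unit = 0.252164 kcal.
Thus 95.23 × 0.252164 ≈ 24.01 kcal.

24.01 kilocalories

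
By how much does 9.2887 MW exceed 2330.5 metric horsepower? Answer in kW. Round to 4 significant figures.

7575 kilowatts

9.2887 MW = 9288.70 kW and 2330.5 PS = 1714.08 kW.
9288.70 − 1714.08 ≈ 7575 kW.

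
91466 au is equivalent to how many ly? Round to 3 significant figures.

1.45 light-years

1 au = 1.58125e-5 light-years.
91466 × 1.58125e-5 ≈ 1.45 ly.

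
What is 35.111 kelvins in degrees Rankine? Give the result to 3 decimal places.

°R = K × 9/5.
Applying the formula gives 63.200 °R.

63.200 °R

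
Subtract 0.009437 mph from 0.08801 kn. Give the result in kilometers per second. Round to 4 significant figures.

4.106 × 10^-5 kilometers per second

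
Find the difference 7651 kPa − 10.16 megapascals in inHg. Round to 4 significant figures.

-740.9 inches of mercury

7651 kPa = 2259.34 inHg and 10.16 MPa = 3000.25 inHg.
2259.34 − 3000.25 ≈ -740.9 inHg.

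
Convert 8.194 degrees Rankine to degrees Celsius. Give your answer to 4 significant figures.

-268.6 °C

°R = (°C + 273.15) × 9/5.
Applying the formula gives -268.6 °C.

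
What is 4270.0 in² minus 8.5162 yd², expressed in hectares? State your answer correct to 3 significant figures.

-0.000437 ha

4270.0 in² = 0.000275483 ha and 8.5162 yd² = 0.000712063 ha.
0.000275483 − 0.000712063 ≈ -0.000437 ha.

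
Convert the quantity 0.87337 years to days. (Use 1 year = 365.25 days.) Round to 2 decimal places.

319.00 days

1 year = 365.250 d.
Then 0.87337 × 365.250 ≈ 319.00 d.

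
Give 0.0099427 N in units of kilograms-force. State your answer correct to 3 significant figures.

0.00101 kgf

1 newton = 0.101972 kilograms-force.
Thus 0.0099427 × 0.101972 ≈ 0.00101 kgf.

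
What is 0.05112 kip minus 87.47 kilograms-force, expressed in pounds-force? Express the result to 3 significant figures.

0.05112 kip = 51.1200 lbf and 87.47 kgf = 192.838 lbf.
51.1200 − 192.838 ≈ -142 lbf.

-142 pounds-force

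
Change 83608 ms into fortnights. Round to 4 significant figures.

6.912 × 10^-5 fortnights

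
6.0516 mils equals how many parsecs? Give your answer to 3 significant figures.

1 mil = 8.23158 × 10^-22 pc.
6.0516 × 8.23158 × 10^-22 ≈ 4.98 × 10^-21 pc.

4.98 × 10^-21 pc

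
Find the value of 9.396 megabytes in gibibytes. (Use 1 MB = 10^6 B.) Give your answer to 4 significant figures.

0.008751 GiB

1 megabyte = 0.000931323 GiB.
Thus 9.396 × 0.000931323 ≈ 0.008751 GiB.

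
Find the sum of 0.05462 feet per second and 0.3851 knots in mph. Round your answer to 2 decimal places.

0.05462 ft/s = 0.0372409 mph and 0.3851 kn = 0.443165 mph.
0.0372409 + 0.443165 ≈ 0.48 mph.

0.48 mph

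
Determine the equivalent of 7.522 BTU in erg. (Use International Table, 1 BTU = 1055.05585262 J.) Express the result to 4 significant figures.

7.936e+10 erg

1 BTU = 1.05506e+10 erg.
So 7.522 × 1.05506e+10 ≈ 7.936e+10 erg.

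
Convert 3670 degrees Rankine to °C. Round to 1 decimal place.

1765.7 degrees Celsius

°R = (°C + 273.15) × 9/5.
Applying the formula gives 1765.7 °C.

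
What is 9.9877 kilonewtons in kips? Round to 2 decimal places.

1 kilonewton = 0.224809 kips.
Thus 9.9877 × 0.224809 ≈ 2.25 kip.

2.25 kips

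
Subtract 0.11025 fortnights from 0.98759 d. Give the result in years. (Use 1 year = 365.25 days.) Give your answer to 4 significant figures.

0.98759 d = 0.00270387 yr and 0.11025 fortnight = 0.00422587 yr.
0.00270387 − 0.00422587 ≈ -0.001522 yr.

-0.001522 yr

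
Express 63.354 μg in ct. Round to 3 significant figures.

0.000317 carats

1 μg = 5.00000 × 10^-6 carats.
Thus 63.354 × 5.00000 × 10^-6 ≈ 0.000317 ct.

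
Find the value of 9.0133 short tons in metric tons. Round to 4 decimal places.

8.1767 metric tons

1 short ton = 0.907185 metric tons.
Then 9.0133 × 0.907185 ≈ 8.1767 t.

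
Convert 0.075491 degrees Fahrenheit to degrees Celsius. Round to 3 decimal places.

-17.736 °C

°F = °C × 9/5 + 32.
Applying the formula gives -17.736 °C.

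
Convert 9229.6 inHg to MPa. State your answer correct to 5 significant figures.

31.255 MPa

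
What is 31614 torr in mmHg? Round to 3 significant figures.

31600 mmHg

1 torr = 1.00000 mmHg.
31614 × 1.00000 ≈ 31600 mmHg.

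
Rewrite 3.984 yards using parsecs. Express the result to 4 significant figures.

1.181 × 10^-16 pc

1 yd = 2.96337 × 10^-17 parsecs.
3.984 × 2.96337 × 10^-17 ≈ 1.181 × 10^-16 pc.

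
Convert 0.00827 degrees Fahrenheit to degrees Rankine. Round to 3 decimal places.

459.678 °R

°R = °F + 459.67.
Applying the formula gives 459.678 °R.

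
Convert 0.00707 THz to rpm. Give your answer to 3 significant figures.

4.24e+11 rpm

1 terahertz = 6.00000e+13 rpm.
Thus 0.00707 × 6.00000e+13 ≈ 4.24e+11 rpm.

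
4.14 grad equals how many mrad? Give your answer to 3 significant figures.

65.0 milliradians

1 grad = 15.7080 milliradians.
4.14 × 15.7080 ≈ 65.0 mrad.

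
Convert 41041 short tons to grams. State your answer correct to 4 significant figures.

1 short ton = 907185 grams.
So 41041 × 907185 ≈ 3.723e+10 g.

3.723e+10 grams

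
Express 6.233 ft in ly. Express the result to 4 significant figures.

2.008 × 10^-16 ly

1 ft = 3.22174 × 10^-17 light-years.
6.233 × 3.22174 × 10^-17 ≈ 2.008 × 10^-16 ly.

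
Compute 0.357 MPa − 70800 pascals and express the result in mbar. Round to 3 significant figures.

0.357 MPa = 3570.00 mbar and 70800 Pa = 708.000 mbar.
3570.00 − 708.000 ≈ 2860 mbar.

2860 mbar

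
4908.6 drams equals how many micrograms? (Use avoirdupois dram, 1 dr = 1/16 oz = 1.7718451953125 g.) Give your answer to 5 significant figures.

8.6973 × 10^9 micrograms

1 dr = 1.77185 × 10^6 μg.
Thus 4908.6 × 1.77185 × 10^6 ≈ 8.6973 × 10^9 μg.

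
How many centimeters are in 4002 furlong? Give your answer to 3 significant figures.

1 furlong = 20116.8 centimeters.
Thus 4002 × 20116.8 ≈ 8.05 × 10^7 cm.

8.05 × 10^7 cm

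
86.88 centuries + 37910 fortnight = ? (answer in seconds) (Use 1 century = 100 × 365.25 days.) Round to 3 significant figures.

3.20 × 10^11 s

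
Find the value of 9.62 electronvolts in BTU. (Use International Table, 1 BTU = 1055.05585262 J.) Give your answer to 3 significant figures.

1.46 × 10^-21 BTU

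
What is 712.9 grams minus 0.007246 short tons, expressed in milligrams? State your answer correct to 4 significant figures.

-5.861 × 10^6 mg

712.9 g = 712900 mg and 0.007246 short ton = 6.57346 × 10^6 mg.
712900 − 6.57346 × 10^6 ≈ -5.861 × 10^6 mg.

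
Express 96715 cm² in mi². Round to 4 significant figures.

3.734e-6 square miles

1 cm² = 3.86102e-11 mi².
96715 × 3.86102e-11 ≈ 3.734e-6 mi².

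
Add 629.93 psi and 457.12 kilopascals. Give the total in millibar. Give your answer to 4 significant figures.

48000 millibar

629.93 psi = 43432.1 mbar and 457.12 kPa = 4571.20 mbar.
43432.1 + 4571.20 ≈ 48000 mbar.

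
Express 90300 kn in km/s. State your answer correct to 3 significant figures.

1 kn = 0.000514444 km/s.
90300 × 0.000514444 ≈ 46.5 km/s.

46.5 kilometers per second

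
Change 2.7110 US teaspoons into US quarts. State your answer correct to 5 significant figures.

0.014120 US qt

1 US tsp = 0.00520833 US qt.
So 2.7110 × 0.00520833 ≈ 0.014120 US qt.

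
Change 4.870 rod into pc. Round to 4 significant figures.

7.937e-16 pc

1 rod = 1.62985e-16 pc.
Then 4.870 × 1.62985e-16 ≈ 7.937e-16 pc.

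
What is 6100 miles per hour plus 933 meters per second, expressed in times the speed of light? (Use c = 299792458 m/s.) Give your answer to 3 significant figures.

6100 mph = 9.09611e-6 c and 933 m/s = 3.11215e-6 c.
9.09611e-6 + 3.11215e-6 ≈ 1.22e-5 c.

1.22e-5 c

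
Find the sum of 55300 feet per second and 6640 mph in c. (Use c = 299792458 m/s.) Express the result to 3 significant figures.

6.61 × 10^-5 c

55300 ft/s = 5.62237 × 10^-5 c and 6640 mph = 9.90134 × 10^-6 c.
5.62237 × 10^-5 + 9.90134 × 10^-6 ≈ 6.61 × 10^-5 c.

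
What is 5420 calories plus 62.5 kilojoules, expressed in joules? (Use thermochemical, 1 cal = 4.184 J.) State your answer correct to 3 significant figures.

85200 J

5420 cal = 22677.3 J and 62.5 kJ = 62500.0 J.
22677.3 + 62500.0 ≈ 85200 J.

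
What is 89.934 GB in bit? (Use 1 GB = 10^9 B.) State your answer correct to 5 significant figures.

7.1947 × 10^11 bits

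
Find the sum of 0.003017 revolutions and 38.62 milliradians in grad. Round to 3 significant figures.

0.003017 rev = 1.20680 grad and 38.62 mrad = 2.45863 grad.
1.20680 + 2.45863 ≈ 3.67 grad.

3.67 grad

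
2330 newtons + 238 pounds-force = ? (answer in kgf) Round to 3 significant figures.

2330 N = 237.594 kgf and 238 lbf = 107.955 kgf.
237.594 + 107.955 ≈ 346 kgf.

346 kilograms-force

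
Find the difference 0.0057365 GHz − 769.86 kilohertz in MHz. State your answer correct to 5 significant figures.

0.0057365 GHz = 5.73650 MHz and 769.86 kHz = 0.769860 MHz.
5.73650 − 0.769860 ≈ 4.9666 MHz.

4.9666 MHz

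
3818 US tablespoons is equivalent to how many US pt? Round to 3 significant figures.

1 US tablespoon = 0.0312500 US pt.
3818 × 0.0312500 ≈ 119 US pt.

119 US pt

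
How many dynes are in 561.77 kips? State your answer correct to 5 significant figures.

2.4989 × 10^11 dyn

1 kip = 4.44822 × 10^8 dyn.
So 561.77 × 4.44822 × 10^8 ≈ 2.4989 × 10^11 dyn.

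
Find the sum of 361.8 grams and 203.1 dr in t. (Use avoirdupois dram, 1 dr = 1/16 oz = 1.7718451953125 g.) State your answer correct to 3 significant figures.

0.000722 t

361.8 g = 0.000361800 t and 203.1 dr = 0.000359862 t.
0.000361800 + 0.000359862 ≈ 0.000722 t.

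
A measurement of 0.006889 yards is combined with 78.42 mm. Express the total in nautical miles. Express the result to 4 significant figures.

0.006889 yd = 3.40135 × 10^-6 nmi and 78.42 mm = 4.23434 × 10^-5 nmi.
3.40135 × 10^-6 + 4.23434 × 10^-5 ≈ 4.574 × 10^-5 nmi.

4.574 × 10^-5 nautical miles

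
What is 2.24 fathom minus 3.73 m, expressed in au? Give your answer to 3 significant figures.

2.24 fathom = 2.73835e-11 au and 3.73 m = 2.49335e-11 au.
2.73835e-11 − 2.49335e-11 ≈ 2.45e-12 au.

2.45e-12 astronomical units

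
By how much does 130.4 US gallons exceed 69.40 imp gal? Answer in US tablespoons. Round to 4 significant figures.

130.4 US gal = 33382.4 US tbsp and 69.40 imp gal = 21336.6 US tbsp.
33382.4 − 21336.6 ≈ 12050 US tbsp.

12050 US tbsp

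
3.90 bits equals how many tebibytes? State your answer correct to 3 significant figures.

4.43e-13 TiB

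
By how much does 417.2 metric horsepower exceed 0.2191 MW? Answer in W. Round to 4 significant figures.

87750 watts

417.2 PS = 306850 W and 0.2191 MW = 219100 W.
306850 − 219100 ≈ 87750 W.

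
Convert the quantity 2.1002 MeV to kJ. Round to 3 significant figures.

3.36 × 10^-16 kJ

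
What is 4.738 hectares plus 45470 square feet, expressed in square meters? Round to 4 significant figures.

51600 square meters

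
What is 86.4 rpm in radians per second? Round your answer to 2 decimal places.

9.05 radians per second

1 rpm = 0.104720 radians per second.
So 86.4 × 0.104720 ≈ 9.05 rad/s.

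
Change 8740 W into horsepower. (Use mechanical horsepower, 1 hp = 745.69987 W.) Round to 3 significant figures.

1 W = 0.00134102 hp.
Then 8740 × 0.00134102 ≈ 11.7 hp.

11.7 horsepower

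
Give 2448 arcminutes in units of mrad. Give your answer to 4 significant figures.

712.1 milliradians

1 arcminute = 0.290888 milliradians.
2448 × 0.290888 ≈ 712.1 mrad.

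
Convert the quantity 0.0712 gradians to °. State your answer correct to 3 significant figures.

1 grad = 0.900000 °.
Then 0.0712 × 0.900000 ≈ 0.0641 °.

0.0641 °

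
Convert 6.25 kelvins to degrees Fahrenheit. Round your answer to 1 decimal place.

-448.4 °F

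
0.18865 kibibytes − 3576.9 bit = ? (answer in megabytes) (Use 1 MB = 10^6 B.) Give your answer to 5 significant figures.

-0.00025393 megabytes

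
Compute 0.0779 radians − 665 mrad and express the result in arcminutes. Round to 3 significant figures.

-2020 arcmin

0.0779 rad = 267.800 arcmin and 665 mrad = 2286.10 arcmin.
267.800 − 2286.10 ≈ -2020 arcmin.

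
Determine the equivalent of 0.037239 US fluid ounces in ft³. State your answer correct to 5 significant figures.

1 US fluid ounce = 0.00104438 ft³.
Then 0.037239 × 0.00104438 ≈ 3.8892e-5 ft³.

3.8892e-5 cubic feet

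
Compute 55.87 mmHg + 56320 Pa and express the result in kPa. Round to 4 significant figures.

63.77 kPa

55.87 mmHg = 7.44872 kPa and 56320 Pa = 56.3200 kPa.
7.44872 + 56.3200 ≈ 63.77 kPa.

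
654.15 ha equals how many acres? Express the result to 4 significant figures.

1616 acres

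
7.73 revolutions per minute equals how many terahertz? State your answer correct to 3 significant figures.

1 revolution per minute = 1.66667e-14 THz.
7.73 × 1.66667e-14 ≈ 1.29e-13 THz.

1.29e-13 THz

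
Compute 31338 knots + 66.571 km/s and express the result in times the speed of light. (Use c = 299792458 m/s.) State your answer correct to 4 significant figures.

0.0002758 c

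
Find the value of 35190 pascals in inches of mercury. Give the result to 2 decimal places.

1 Pa = 0.000295300 inches of mercury.
35190 × 0.000295300 ≈ 10.39 inHg.

10.39 inHg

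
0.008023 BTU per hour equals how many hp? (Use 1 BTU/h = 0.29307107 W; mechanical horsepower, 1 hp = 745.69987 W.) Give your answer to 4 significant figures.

1 BTU per hour = 0.000393015 horsepower.
Thus 0.008023 × 0.000393015 ≈ 3.153 × 10^-6 hp.

3.153 × 10^-6 hp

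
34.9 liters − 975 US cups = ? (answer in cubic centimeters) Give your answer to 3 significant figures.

34.9 L = 34900.0 cm³ and 975 US cup = 230674 cm³.
34900.0 − 230674 ≈ -196000 cm³.

-196000 cm³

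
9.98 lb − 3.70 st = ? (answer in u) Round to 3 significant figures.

9.98 lb = 2.72613e+27 u and 3.70 st = 1.41497e+28 u.
2.72613e+27 − 1.41497e+28 ≈ -1.14e+28 u.

-1.14e+28 u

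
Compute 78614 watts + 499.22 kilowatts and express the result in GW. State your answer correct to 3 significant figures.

78614 W = 7.86140 × 10^-5 GW and 499.22 kW = 0.000499220 GW.
7.86140 × 10^-5 + 0.000499220 ≈ 0.000578 GW.

0.000578 GW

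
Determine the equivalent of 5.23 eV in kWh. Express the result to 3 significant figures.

1 eV = 4.45049e-26 kilowatt-hours.
So 5.23 × 4.45049e-26 ≈ 2.33e-25 kWh.

2.33e-25 kWh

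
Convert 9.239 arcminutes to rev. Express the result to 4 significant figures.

1 arcmin = 4.62963 × 10^-5 revolutions.
Thus 9.239 × 4.62963 × 10^-5 ≈ 0.0004277 rev.

0.0004277 rev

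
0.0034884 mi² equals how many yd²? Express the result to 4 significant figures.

10810 square yards

1 mi² = 3.09760e+6 yd².
So 0.0034884 × 3.09760e+6 ≈ 10810 yd².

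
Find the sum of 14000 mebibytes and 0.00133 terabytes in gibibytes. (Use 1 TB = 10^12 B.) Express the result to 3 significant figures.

14.9 GiB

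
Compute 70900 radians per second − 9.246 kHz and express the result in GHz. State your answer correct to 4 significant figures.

2.038 × 10^-6 GHz

70900 rad/s = 1.12841 × 10^-5 GHz and 9.246 kHz = 9.24600 × 10^-6 GHz.
1.12841 × 10^-5 − 9.24600 × 10^-6 ≈ 2.038 × 10^-6 GHz.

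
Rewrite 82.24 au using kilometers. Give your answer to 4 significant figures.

1.230 × 10^10 km

1 au = 1.49598 × 10^8 kilometers.
Then 82.24 × 1.49598 × 10^8 ≈ 1.230 × 10^10 km.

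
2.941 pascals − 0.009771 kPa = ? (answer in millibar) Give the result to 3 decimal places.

-0.068 millibar

2.941 Pa = 0.0294100 mbar and 0.009771 kPa = 0.0977100 mbar.
0.0294100 − 0.0977100 ≈ -0.068 mbar.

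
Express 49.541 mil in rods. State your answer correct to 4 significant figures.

0.0002502 rod

1 mil = 5.05051e-6 rod.
So 49.541 × 5.05051e-6 ≈ 0.0002502 rod.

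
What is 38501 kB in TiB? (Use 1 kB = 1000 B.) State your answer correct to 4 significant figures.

1 kB = 9.09495e-10 tebibytes.
So 38501 × 9.09495e-10 ≈ 3.502e-5 TiB.

3.502e-5 TiB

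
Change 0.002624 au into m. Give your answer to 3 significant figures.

1 astronomical unit = 1.49598 × 10^11 meters.
0.002624 × 1.49598 × 10^11 ≈ 3.93 × 10^8 m.

3.93 × 10^8 meters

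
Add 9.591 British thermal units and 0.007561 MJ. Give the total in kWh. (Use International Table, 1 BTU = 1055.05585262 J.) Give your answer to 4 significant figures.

9.591 BTU = 0.00281084 kWh and 0.007561 MJ = 0.00210028 kWh.
0.00281084 + 0.00210028 ≈ 0.004911 kWh.

0.004911 kWh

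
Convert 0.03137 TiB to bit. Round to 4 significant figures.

1 TiB = 8.79609e+12 bit.
Then 0.03137 × 8.79609e+12 ≈ 2.759e+11 bit.

2.759e+11 bit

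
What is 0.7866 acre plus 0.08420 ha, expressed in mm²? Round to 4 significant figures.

4.025e+9 square millimeters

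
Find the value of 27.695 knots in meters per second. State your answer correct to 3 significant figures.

14.2 meters per second

1 kn = 0.514444 m/s.
So 27.695 × 0.514444 ≈ 14.2 m/s.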